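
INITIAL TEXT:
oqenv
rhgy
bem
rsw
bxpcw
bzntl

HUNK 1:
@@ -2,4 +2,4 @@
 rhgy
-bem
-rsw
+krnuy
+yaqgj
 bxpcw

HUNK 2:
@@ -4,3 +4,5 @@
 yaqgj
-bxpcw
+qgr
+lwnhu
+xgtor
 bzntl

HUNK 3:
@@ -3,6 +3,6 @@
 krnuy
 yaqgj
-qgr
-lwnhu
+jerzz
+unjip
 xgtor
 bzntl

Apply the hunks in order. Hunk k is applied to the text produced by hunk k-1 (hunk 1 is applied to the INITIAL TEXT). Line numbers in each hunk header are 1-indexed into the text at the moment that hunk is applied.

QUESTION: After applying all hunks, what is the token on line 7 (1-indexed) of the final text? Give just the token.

Answer: xgtor

Derivation:
Hunk 1: at line 2 remove [bem,rsw] add [krnuy,yaqgj] -> 6 lines: oqenv rhgy krnuy yaqgj bxpcw bzntl
Hunk 2: at line 4 remove [bxpcw] add [qgr,lwnhu,xgtor] -> 8 lines: oqenv rhgy krnuy yaqgj qgr lwnhu xgtor bzntl
Hunk 3: at line 3 remove [qgr,lwnhu] add [jerzz,unjip] -> 8 lines: oqenv rhgy krnuy yaqgj jerzz unjip xgtor bzntl
Final line 7: xgtor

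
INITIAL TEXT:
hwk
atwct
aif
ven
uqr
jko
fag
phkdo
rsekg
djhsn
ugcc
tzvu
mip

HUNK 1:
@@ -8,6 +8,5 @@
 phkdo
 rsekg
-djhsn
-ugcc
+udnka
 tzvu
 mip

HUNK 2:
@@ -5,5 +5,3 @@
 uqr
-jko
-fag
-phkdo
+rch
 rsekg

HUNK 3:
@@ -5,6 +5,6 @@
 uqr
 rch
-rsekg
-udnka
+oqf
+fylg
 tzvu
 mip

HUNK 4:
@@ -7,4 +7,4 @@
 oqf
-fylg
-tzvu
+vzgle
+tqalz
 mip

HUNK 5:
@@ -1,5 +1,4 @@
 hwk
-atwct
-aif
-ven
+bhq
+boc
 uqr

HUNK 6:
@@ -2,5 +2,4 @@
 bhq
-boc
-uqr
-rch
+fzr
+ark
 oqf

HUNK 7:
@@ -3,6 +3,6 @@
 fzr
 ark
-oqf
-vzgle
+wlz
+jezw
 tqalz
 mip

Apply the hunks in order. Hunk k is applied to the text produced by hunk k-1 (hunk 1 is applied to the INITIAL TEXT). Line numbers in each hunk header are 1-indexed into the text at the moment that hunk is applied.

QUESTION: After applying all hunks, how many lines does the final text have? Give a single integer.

Answer: 8

Derivation:
Hunk 1: at line 8 remove [djhsn,ugcc] add [udnka] -> 12 lines: hwk atwct aif ven uqr jko fag phkdo rsekg udnka tzvu mip
Hunk 2: at line 5 remove [jko,fag,phkdo] add [rch] -> 10 lines: hwk atwct aif ven uqr rch rsekg udnka tzvu mip
Hunk 3: at line 5 remove [rsekg,udnka] add [oqf,fylg] -> 10 lines: hwk atwct aif ven uqr rch oqf fylg tzvu mip
Hunk 4: at line 7 remove [fylg,tzvu] add [vzgle,tqalz] -> 10 lines: hwk atwct aif ven uqr rch oqf vzgle tqalz mip
Hunk 5: at line 1 remove [atwct,aif,ven] add [bhq,boc] -> 9 lines: hwk bhq boc uqr rch oqf vzgle tqalz mip
Hunk 6: at line 2 remove [boc,uqr,rch] add [fzr,ark] -> 8 lines: hwk bhq fzr ark oqf vzgle tqalz mip
Hunk 7: at line 3 remove [oqf,vzgle] add [wlz,jezw] -> 8 lines: hwk bhq fzr ark wlz jezw tqalz mip
Final line count: 8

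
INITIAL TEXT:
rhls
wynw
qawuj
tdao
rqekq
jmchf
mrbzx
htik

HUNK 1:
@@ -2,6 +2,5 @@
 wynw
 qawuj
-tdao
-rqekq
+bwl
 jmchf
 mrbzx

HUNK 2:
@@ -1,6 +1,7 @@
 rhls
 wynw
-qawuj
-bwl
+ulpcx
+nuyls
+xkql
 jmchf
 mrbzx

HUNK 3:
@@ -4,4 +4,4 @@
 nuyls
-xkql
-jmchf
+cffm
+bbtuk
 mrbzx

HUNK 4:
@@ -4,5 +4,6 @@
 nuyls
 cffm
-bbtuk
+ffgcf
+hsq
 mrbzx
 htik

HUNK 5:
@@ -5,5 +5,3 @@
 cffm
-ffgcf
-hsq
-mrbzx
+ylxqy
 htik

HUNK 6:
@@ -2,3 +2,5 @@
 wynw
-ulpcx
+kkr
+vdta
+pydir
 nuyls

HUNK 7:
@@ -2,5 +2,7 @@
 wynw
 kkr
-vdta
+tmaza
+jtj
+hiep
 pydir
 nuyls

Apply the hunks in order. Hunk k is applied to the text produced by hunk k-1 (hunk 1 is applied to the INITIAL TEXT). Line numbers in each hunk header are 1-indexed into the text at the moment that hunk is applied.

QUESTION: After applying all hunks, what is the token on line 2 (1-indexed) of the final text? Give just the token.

Answer: wynw

Derivation:
Hunk 1: at line 2 remove [tdao,rqekq] add [bwl] -> 7 lines: rhls wynw qawuj bwl jmchf mrbzx htik
Hunk 2: at line 1 remove [qawuj,bwl] add [ulpcx,nuyls,xkql] -> 8 lines: rhls wynw ulpcx nuyls xkql jmchf mrbzx htik
Hunk 3: at line 4 remove [xkql,jmchf] add [cffm,bbtuk] -> 8 lines: rhls wynw ulpcx nuyls cffm bbtuk mrbzx htik
Hunk 4: at line 4 remove [bbtuk] add [ffgcf,hsq] -> 9 lines: rhls wynw ulpcx nuyls cffm ffgcf hsq mrbzx htik
Hunk 5: at line 5 remove [ffgcf,hsq,mrbzx] add [ylxqy] -> 7 lines: rhls wynw ulpcx nuyls cffm ylxqy htik
Hunk 6: at line 2 remove [ulpcx] add [kkr,vdta,pydir] -> 9 lines: rhls wynw kkr vdta pydir nuyls cffm ylxqy htik
Hunk 7: at line 2 remove [vdta] add [tmaza,jtj,hiep] -> 11 lines: rhls wynw kkr tmaza jtj hiep pydir nuyls cffm ylxqy htik
Final line 2: wynw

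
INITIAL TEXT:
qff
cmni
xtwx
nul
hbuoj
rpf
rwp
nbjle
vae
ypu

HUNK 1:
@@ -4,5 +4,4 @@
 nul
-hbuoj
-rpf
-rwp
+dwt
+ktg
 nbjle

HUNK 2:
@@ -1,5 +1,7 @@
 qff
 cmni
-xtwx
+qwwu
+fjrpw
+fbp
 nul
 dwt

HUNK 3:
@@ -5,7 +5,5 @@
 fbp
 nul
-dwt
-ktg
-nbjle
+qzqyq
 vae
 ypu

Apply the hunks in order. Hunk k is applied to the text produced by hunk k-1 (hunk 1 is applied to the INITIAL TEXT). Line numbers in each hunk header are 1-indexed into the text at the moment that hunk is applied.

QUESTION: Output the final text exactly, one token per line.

Hunk 1: at line 4 remove [hbuoj,rpf,rwp] add [dwt,ktg] -> 9 lines: qff cmni xtwx nul dwt ktg nbjle vae ypu
Hunk 2: at line 1 remove [xtwx] add [qwwu,fjrpw,fbp] -> 11 lines: qff cmni qwwu fjrpw fbp nul dwt ktg nbjle vae ypu
Hunk 3: at line 5 remove [dwt,ktg,nbjle] add [qzqyq] -> 9 lines: qff cmni qwwu fjrpw fbp nul qzqyq vae ypu

Answer: qff
cmni
qwwu
fjrpw
fbp
nul
qzqyq
vae
ypu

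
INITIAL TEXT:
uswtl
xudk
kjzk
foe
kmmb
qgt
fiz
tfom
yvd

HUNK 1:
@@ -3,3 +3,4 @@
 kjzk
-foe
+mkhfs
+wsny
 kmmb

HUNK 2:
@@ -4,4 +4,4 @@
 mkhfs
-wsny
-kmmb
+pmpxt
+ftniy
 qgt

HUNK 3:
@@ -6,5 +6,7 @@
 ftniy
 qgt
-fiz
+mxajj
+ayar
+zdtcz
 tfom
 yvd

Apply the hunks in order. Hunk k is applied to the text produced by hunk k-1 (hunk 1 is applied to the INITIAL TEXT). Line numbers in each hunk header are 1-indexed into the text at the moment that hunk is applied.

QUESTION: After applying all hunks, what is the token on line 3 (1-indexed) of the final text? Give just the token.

Answer: kjzk

Derivation:
Hunk 1: at line 3 remove [foe] add [mkhfs,wsny] -> 10 lines: uswtl xudk kjzk mkhfs wsny kmmb qgt fiz tfom yvd
Hunk 2: at line 4 remove [wsny,kmmb] add [pmpxt,ftniy] -> 10 lines: uswtl xudk kjzk mkhfs pmpxt ftniy qgt fiz tfom yvd
Hunk 3: at line 6 remove [fiz] add [mxajj,ayar,zdtcz] -> 12 lines: uswtl xudk kjzk mkhfs pmpxt ftniy qgt mxajj ayar zdtcz tfom yvd
Final line 3: kjzk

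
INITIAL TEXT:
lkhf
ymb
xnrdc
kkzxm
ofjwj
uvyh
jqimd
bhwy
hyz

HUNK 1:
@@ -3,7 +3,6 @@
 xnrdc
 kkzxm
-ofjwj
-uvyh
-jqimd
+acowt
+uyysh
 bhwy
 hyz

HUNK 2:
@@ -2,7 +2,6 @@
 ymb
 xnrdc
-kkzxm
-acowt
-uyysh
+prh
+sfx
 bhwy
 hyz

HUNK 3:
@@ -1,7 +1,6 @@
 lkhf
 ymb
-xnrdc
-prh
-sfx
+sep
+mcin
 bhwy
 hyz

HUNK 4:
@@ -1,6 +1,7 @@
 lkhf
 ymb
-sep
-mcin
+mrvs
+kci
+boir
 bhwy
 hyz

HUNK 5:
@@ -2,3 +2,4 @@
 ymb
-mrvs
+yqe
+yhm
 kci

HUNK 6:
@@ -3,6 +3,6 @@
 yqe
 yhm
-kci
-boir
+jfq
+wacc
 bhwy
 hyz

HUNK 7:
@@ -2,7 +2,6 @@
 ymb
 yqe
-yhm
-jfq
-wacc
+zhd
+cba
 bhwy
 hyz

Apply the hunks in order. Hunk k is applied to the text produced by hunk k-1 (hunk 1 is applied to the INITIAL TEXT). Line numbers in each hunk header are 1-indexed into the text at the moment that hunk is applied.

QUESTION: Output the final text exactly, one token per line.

Hunk 1: at line 3 remove [ofjwj,uvyh,jqimd] add [acowt,uyysh] -> 8 lines: lkhf ymb xnrdc kkzxm acowt uyysh bhwy hyz
Hunk 2: at line 2 remove [kkzxm,acowt,uyysh] add [prh,sfx] -> 7 lines: lkhf ymb xnrdc prh sfx bhwy hyz
Hunk 3: at line 1 remove [xnrdc,prh,sfx] add [sep,mcin] -> 6 lines: lkhf ymb sep mcin bhwy hyz
Hunk 4: at line 1 remove [sep,mcin] add [mrvs,kci,boir] -> 7 lines: lkhf ymb mrvs kci boir bhwy hyz
Hunk 5: at line 2 remove [mrvs] add [yqe,yhm] -> 8 lines: lkhf ymb yqe yhm kci boir bhwy hyz
Hunk 6: at line 3 remove [kci,boir] add [jfq,wacc] -> 8 lines: lkhf ymb yqe yhm jfq wacc bhwy hyz
Hunk 7: at line 2 remove [yhm,jfq,wacc] add [zhd,cba] -> 7 lines: lkhf ymb yqe zhd cba bhwy hyz

Answer: lkhf
ymb
yqe
zhd
cba
bhwy
hyz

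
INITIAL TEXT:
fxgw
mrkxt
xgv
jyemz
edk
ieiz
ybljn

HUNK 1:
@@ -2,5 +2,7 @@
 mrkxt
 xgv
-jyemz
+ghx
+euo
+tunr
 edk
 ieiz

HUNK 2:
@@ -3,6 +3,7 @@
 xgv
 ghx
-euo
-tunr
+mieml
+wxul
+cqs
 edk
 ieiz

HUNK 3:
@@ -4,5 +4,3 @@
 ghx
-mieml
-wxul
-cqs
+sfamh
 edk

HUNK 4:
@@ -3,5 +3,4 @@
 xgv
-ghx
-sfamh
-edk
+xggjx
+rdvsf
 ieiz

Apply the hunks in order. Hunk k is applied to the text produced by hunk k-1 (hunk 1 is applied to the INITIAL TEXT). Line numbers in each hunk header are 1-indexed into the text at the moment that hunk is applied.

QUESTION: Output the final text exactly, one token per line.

Hunk 1: at line 2 remove [jyemz] add [ghx,euo,tunr] -> 9 lines: fxgw mrkxt xgv ghx euo tunr edk ieiz ybljn
Hunk 2: at line 3 remove [euo,tunr] add [mieml,wxul,cqs] -> 10 lines: fxgw mrkxt xgv ghx mieml wxul cqs edk ieiz ybljn
Hunk 3: at line 4 remove [mieml,wxul,cqs] add [sfamh] -> 8 lines: fxgw mrkxt xgv ghx sfamh edk ieiz ybljn
Hunk 4: at line 3 remove [ghx,sfamh,edk] add [xggjx,rdvsf] -> 7 lines: fxgw mrkxt xgv xggjx rdvsf ieiz ybljn

Answer: fxgw
mrkxt
xgv
xggjx
rdvsf
ieiz
ybljn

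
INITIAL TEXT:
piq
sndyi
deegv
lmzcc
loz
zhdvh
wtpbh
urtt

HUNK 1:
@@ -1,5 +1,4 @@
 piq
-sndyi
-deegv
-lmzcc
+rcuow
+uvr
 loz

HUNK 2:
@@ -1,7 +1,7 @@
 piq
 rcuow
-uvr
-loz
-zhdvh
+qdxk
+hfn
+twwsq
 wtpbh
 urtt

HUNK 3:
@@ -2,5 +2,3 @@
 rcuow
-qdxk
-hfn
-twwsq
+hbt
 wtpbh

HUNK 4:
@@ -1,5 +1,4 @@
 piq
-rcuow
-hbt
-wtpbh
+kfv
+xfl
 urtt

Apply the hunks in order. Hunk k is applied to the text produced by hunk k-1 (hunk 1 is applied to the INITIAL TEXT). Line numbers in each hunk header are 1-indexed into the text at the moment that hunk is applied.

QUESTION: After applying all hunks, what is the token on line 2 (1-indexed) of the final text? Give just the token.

Answer: kfv

Derivation:
Hunk 1: at line 1 remove [sndyi,deegv,lmzcc] add [rcuow,uvr] -> 7 lines: piq rcuow uvr loz zhdvh wtpbh urtt
Hunk 2: at line 1 remove [uvr,loz,zhdvh] add [qdxk,hfn,twwsq] -> 7 lines: piq rcuow qdxk hfn twwsq wtpbh urtt
Hunk 3: at line 2 remove [qdxk,hfn,twwsq] add [hbt] -> 5 lines: piq rcuow hbt wtpbh urtt
Hunk 4: at line 1 remove [rcuow,hbt,wtpbh] add [kfv,xfl] -> 4 lines: piq kfv xfl urtt
Final line 2: kfv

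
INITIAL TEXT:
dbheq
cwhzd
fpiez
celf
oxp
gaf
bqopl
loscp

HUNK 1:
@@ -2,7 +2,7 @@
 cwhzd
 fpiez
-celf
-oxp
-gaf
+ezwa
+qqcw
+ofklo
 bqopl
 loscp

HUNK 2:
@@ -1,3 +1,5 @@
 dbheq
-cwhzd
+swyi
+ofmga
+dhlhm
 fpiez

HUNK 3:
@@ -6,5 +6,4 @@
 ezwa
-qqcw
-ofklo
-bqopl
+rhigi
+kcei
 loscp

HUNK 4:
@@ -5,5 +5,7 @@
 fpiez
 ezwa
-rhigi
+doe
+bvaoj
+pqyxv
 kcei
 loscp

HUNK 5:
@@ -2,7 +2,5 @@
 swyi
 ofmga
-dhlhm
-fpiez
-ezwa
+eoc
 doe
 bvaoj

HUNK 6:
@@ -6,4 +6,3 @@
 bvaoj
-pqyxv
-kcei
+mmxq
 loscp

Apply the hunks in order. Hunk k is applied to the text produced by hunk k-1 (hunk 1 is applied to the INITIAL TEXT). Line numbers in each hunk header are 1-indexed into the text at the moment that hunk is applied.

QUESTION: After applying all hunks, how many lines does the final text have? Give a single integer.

Hunk 1: at line 2 remove [celf,oxp,gaf] add [ezwa,qqcw,ofklo] -> 8 lines: dbheq cwhzd fpiez ezwa qqcw ofklo bqopl loscp
Hunk 2: at line 1 remove [cwhzd] add [swyi,ofmga,dhlhm] -> 10 lines: dbheq swyi ofmga dhlhm fpiez ezwa qqcw ofklo bqopl loscp
Hunk 3: at line 6 remove [qqcw,ofklo,bqopl] add [rhigi,kcei] -> 9 lines: dbheq swyi ofmga dhlhm fpiez ezwa rhigi kcei loscp
Hunk 4: at line 5 remove [rhigi] add [doe,bvaoj,pqyxv] -> 11 lines: dbheq swyi ofmga dhlhm fpiez ezwa doe bvaoj pqyxv kcei loscp
Hunk 5: at line 2 remove [dhlhm,fpiez,ezwa] add [eoc] -> 9 lines: dbheq swyi ofmga eoc doe bvaoj pqyxv kcei loscp
Hunk 6: at line 6 remove [pqyxv,kcei] add [mmxq] -> 8 lines: dbheq swyi ofmga eoc doe bvaoj mmxq loscp
Final line count: 8

Answer: 8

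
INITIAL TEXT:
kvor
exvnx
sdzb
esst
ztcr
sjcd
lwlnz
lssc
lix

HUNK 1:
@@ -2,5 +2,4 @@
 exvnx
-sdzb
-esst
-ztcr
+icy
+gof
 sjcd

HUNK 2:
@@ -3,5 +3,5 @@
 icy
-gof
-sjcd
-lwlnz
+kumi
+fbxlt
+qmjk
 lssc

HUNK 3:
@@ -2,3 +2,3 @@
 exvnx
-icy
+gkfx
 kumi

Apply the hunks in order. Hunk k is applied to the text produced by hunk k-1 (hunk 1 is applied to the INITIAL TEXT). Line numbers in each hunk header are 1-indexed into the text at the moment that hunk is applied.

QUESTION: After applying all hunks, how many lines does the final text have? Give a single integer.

Answer: 8

Derivation:
Hunk 1: at line 2 remove [sdzb,esst,ztcr] add [icy,gof] -> 8 lines: kvor exvnx icy gof sjcd lwlnz lssc lix
Hunk 2: at line 3 remove [gof,sjcd,lwlnz] add [kumi,fbxlt,qmjk] -> 8 lines: kvor exvnx icy kumi fbxlt qmjk lssc lix
Hunk 3: at line 2 remove [icy] add [gkfx] -> 8 lines: kvor exvnx gkfx kumi fbxlt qmjk lssc lix
Final line count: 8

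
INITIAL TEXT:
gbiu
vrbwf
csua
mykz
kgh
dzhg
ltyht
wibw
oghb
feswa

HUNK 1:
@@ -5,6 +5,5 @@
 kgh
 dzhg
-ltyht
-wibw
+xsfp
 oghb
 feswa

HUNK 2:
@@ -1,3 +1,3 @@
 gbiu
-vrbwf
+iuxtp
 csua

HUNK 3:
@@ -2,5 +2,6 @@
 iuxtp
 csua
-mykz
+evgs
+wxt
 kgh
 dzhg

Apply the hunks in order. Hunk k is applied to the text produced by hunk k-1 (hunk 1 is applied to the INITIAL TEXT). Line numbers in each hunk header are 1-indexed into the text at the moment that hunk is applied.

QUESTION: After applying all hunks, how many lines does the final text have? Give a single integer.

Answer: 10

Derivation:
Hunk 1: at line 5 remove [ltyht,wibw] add [xsfp] -> 9 lines: gbiu vrbwf csua mykz kgh dzhg xsfp oghb feswa
Hunk 2: at line 1 remove [vrbwf] add [iuxtp] -> 9 lines: gbiu iuxtp csua mykz kgh dzhg xsfp oghb feswa
Hunk 3: at line 2 remove [mykz] add [evgs,wxt] -> 10 lines: gbiu iuxtp csua evgs wxt kgh dzhg xsfp oghb feswa
Final line count: 10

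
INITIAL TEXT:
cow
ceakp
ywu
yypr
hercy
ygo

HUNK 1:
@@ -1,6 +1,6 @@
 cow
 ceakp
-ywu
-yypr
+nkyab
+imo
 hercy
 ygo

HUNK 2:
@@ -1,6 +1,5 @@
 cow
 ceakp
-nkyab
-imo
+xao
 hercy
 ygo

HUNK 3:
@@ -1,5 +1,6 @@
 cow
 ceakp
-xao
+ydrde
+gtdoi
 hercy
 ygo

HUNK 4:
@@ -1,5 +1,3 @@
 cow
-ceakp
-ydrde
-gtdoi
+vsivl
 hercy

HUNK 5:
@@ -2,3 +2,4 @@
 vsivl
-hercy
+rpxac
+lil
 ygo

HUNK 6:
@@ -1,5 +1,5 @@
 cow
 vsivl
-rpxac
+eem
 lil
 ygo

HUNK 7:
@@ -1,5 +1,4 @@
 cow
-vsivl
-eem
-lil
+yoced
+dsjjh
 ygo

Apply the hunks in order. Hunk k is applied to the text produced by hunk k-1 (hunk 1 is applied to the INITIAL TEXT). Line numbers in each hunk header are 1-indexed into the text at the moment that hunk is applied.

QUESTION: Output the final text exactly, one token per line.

Answer: cow
yoced
dsjjh
ygo

Derivation:
Hunk 1: at line 1 remove [ywu,yypr] add [nkyab,imo] -> 6 lines: cow ceakp nkyab imo hercy ygo
Hunk 2: at line 1 remove [nkyab,imo] add [xao] -> 5 lines: cow ceakp xao hercy ygo
Hunk 3: at line 1 remove [xao] add [ydrde,gtdoi] -> 6 lines: cow ceakp ydrde gtdoi hercy ygo
Hunk 4: at line 1 remove [ceakp,ydrde,gtdoi] add [vsivl] -> 4 lines: cow vsivl hercy ygo
Hunk 5: at line 2 remove [hercy] add [rpxac,lil] -> 5 lines: cow vsivl rpxac lil ygo
Hunk 6: at line 1 remove [rpxac] add [eem] -> 5 lines: cow vsivl eem lil ygo
Hunk 7: at line 1 remove [vsivl,eem,lil] add [yoced,dsjjh] -> 4 lines: cow yoced dsjjh ygo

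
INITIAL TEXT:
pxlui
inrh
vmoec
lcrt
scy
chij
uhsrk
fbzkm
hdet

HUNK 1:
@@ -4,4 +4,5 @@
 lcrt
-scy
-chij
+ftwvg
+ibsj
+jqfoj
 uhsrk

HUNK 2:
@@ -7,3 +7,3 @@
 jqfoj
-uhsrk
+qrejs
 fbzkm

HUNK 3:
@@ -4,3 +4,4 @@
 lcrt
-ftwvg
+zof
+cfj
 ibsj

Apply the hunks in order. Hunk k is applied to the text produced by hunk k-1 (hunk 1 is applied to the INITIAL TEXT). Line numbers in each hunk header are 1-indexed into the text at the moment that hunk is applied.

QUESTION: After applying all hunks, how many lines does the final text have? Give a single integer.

Answer: 11

Derivation:
Hunk 1: at line 4 remove [scy,chij] add [ftwvg,ibsj,jqfoj] -> 10 lines: pxlui inrh vmoec lcrt ftwvg ibsj jqfoj uhsrk fbzkm hdet
Hunk 2: at line 7 remove [uhsrk] add [qrejs] -> 10 lines: pxlui inrh vmoec lcrt ftwvg ibsj jqfoj qrejs fbzkm hdet
Hunk 3: at line 4 remove [ftwvg] add [zof,cfj] -> 11 lines: pxlui inrh vmoec lcrt zof cfj ibsj jqfoj qrejs fbzkm hdet
Final line count: 11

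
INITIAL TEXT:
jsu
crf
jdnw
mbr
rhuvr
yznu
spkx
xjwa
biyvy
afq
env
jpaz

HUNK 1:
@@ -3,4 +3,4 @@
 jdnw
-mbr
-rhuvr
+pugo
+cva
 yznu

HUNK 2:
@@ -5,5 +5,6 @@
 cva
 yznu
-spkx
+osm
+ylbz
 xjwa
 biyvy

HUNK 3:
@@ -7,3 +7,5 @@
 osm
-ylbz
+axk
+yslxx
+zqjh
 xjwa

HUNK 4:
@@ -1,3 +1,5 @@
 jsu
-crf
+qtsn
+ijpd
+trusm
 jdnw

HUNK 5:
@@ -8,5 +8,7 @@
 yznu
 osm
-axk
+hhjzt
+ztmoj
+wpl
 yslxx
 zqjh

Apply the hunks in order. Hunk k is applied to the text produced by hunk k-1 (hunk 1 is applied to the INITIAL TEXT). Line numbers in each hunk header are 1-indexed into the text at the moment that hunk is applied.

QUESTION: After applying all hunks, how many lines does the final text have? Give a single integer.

Hunk 1: at line 3 remove [mbr,rhuvr] add [pugo,cva] -> 12 lines: jsu crf jdnw pugo cva yznu spkx xjwa biyvy afq env jpaz
Hunk 2: at line 5 remove [spkx] add [osm,ylbz] -> 13 lines: jsu crf jdnw pugo cva yznu osm ylbz xjwa biyvy afq env jpaz
Hunk 3: at line 7 remove [ylbz] add [axk,yslxx,zqjh] -> 15 lines: jsu crf jdnw pugo cva yznu osm axk yslxx zqjh xjwa biyvy afq env jpaz
Hunk 4: at line 1 remove [crf] add [qtsn,ijpd,trusm] -> 17 lines: jsu qtsn ijpd trusm jdnw pugo cva yznu osm axk yslxx zqjh xjwa biyvy afq env jpaz
Hunk 5: at line 8 remove [axk] add [hhjzt,ztmoj,wpl] -> 19 lines: jsu qtsn ijpd trusm jdnw pugo cva yznu osm hhjzt ztmoj wpl yslxx zqjh xjwa biyvy afq env jpaz
Final line count: 19

Answer: 19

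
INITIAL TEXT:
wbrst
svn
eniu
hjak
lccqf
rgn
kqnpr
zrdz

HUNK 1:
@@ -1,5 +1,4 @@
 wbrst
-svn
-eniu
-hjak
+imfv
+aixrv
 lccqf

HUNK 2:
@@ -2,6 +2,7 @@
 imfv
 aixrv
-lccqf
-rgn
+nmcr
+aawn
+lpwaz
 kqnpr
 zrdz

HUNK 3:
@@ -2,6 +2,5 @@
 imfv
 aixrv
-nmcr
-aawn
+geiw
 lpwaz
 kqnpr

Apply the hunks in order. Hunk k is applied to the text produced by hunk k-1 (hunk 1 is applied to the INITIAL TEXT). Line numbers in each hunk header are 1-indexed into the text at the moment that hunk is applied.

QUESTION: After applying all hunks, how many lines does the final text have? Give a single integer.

Answer: 7

Derivation:
Hunk 1: at line 1 remove [svn,eniu,hjak] add [imfv,aixrv] -> 7 lines: wbrst imfv aixrv lccqf rgn kqnpr zrdz
Hunk 2: at line 2 remove [lccqf,rgn] add [nmcr,aawn,lpwaz] -> 8 lines: wbrst imfv aixrv nmcr aawn lpwaz kqnpr zrdz
Hunk 3: at line 2 remove [nmcr,aawn] add [geiw] -> 7 lines: wbrst imfv aixrv geiw lpwaz kqnpr zrdz
Final line count: 7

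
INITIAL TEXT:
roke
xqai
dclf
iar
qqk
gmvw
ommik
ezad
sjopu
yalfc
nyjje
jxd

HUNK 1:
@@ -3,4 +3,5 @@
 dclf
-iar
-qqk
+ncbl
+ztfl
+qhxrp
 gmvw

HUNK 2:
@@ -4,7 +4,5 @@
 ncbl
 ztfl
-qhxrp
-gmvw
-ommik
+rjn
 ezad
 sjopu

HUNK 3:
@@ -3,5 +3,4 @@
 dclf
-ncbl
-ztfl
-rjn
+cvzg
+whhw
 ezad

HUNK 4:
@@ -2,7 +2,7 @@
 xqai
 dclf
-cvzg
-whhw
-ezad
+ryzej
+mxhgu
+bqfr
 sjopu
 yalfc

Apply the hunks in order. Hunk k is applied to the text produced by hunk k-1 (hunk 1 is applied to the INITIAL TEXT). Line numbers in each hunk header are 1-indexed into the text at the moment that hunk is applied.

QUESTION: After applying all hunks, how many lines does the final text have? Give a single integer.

Answer: 10

Derivation:
Hunk 1: at line 3 remove [iar,qqk] add [ncbl,ztfl,qhxrp] -> 13 lines: roke xqai dclf ncbl ztfl qhxrp gmvw ommik ezad sjopu yalfc nyjje jxd
Hunk 2: at line 4 remove [qhxrp,gmvw,ommik] add [rjn] -> 11 lines: roke xqai dclf ncbl ztfl rjn ezad sjopu yalfc nyjje jxd
Hunk 3: at line 3 remove [ncbl,ztfl,rjn] add [cvzg,whhw] -> 10 lines: roke xqai dclf cvzg whhw ezad sjopu yalfc nyjje jxd
Hunk 4: at line 2 remove [cvzg,whhw,ezad] add [ryzej,mxhgu,bqfr] -> 10 lines: roke xqai dclf ryzej mxhgu bqfr sjopu yalfc nyjje jxd
Final line count: 10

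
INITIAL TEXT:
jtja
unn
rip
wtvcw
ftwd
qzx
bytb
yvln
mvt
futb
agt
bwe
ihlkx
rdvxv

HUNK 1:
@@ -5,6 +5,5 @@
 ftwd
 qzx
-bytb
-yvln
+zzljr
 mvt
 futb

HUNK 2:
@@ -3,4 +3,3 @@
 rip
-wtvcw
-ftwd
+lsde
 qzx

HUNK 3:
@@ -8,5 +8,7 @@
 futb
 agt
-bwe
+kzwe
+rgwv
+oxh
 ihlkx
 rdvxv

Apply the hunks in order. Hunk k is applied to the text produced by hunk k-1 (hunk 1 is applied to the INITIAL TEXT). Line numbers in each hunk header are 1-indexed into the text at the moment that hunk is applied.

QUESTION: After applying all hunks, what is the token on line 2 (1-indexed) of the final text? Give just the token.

Answer: unn

Derivation:
Hunk 1: at line 5 remove [bytb,yvln] add [zzljr] -> 13 lines: jtja unn rip wtvcw ftwd qzx zzljr mvt futb agt bwe ihlkx rdvxv
Hunk 2: at line 3 remove [wtvcw,ftwd] add [lsde] -> 12 lines: jtja unn rip lsde qzx zzljr mvt futb agt bwe ihlkx rdvxv
Hunk 3: at line 8 remove [bwe] add [kzwe,rgwv,oxh] -> 14 lines: jtja unn rip lsde qzx zzljr mvt futb agt kzwe rgwv oxh ihlkx rdvxv
Final line 2: unn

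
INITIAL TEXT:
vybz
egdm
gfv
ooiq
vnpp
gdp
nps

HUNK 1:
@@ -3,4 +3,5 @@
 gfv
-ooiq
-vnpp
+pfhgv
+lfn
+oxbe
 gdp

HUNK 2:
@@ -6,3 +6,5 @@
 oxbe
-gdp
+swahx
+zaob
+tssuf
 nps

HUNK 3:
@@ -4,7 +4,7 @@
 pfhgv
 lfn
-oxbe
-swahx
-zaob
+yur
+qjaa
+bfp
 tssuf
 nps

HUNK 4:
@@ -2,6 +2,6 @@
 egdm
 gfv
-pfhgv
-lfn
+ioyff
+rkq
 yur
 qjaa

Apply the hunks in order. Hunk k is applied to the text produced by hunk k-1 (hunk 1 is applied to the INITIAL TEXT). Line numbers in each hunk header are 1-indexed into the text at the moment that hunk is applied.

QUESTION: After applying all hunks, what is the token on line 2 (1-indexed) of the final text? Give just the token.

Answer: egdm

Derivation:
Hunk 1: at line 3 remove [ooiq,vnpp] add [pfhgv,lfn,oxbe] -> 8 lines: vybz egdm gfv pfhgv lfn oxbe gdp nps
Hunk 2: at line 6 remove [gdp] add [swahx,zaob,tssuf] -> 10 lines: vybz egdm gfv pfhgv lfn oxbe swahx zaob tssuf nps
Hunk 3: at line 4 remove [oxbe,swahx,zaob] add [yur,qjaa,bfp] -> 10 lines: vybz egdm gfv pfhgv lfn yur qjaa bfp tssuf nps
Hunk 4: at line 2 remove [pfhgv,lfn] add [ioyff,rkq] -> 10 lines: vybz egdm gfv ioyff rkq yur qjaa bfp tssuf nps
Final line 2: egdm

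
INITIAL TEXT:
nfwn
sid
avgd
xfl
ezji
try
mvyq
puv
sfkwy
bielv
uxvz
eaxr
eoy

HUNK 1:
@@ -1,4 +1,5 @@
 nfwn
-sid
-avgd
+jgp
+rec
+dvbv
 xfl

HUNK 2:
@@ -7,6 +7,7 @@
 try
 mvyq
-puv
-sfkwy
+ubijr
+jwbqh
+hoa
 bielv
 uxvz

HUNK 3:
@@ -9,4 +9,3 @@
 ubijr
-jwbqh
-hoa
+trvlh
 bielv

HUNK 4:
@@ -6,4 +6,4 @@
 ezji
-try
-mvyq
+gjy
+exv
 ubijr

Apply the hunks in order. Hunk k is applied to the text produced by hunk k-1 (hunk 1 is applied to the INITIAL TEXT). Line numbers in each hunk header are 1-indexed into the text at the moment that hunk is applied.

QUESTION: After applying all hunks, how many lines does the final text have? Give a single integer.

Answer: 14

Derivation:
Hunk 1: at line 1 remove [sid,avgd] add [jgp,rec,dvbv] -> 14 lines: nfwn jgp rec dvbv xfl ezji try mvyq puv sfkwy bielv uxvz eaxr eoy
Hunk 2: at line 7 remove [puv,sfkwy] add [ubijr,jwbqh,hoa] -> 15 lines: nfwn jgp rec dvbv xfl ezji try mvyq ubijr jwbqh hoa bielv uxvz eaxr eoy
Hunk 3: at line 9 remove [jwbqh,hoa] add [trvlh] -> 14 lines: nfwn jgp rec dvbv xfl ezji try mvyq ubijr trvlh bielv uxvz eaxr eoy
Hunk 4: at line 6 remove [try,mvyq] add [gjy,exv] -> 14 lines: nfwn jgp rec dvbv xfl ezji gjy exv ubijr trvlh bielv uxvz eaxr eoy
Final line count: 14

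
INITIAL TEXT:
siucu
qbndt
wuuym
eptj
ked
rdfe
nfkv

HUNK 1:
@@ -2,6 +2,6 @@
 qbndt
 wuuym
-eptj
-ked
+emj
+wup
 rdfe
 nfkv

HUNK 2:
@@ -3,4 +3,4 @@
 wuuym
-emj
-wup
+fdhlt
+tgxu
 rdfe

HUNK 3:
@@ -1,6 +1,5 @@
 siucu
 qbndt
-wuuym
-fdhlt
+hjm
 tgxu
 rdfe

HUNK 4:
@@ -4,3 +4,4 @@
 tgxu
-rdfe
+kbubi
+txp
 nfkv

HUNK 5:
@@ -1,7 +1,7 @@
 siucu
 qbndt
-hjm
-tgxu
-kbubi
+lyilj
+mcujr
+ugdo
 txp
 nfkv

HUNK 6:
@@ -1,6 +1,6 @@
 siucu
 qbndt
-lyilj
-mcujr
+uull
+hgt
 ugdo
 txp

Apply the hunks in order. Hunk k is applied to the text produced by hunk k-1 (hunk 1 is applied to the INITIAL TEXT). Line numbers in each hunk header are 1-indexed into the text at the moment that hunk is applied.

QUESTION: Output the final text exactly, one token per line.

Answer: siucu
qbndt
uull
hgt
ugdo
txp
nfkv

Derivation:
Hunk 1: at line 2 remove [eptj,ked] add [emj,wup] -> 7 lines: siucu qbndt wuuym emj wup rdfe nfkv
Hunk 2: at line 3 remove [emj,wup] add [fdhlt,tgxu] -> 7 lines: siucu qbndt wuuym fdhlt tgxu rdfe nfkv
Hunk 3: at line 1 remove [wuuym,fdhlt] add [hjm] -> 6 lines: siucu qbndt hjm tgxu rdfe nfkv
Hunk 4: at line 4 remove [rdfe] add [kbubi,txp] -> 7 lines: siucu qbndt hjm tgxu kbubi txp nfkv
Hunk 5: at line 1 remove [hjm,tgxu,kbubi] add [lyilj,mcujr,ugdo] -> 7 lines: siucu qbndt lyilj mcujr ugdo txp nfkv
Hunk 6: at line 1 remove [lyilj,mcujr] add [uull,hgt] -> 7 lines: siucu qbndt uull hgt ugdo txp nfkv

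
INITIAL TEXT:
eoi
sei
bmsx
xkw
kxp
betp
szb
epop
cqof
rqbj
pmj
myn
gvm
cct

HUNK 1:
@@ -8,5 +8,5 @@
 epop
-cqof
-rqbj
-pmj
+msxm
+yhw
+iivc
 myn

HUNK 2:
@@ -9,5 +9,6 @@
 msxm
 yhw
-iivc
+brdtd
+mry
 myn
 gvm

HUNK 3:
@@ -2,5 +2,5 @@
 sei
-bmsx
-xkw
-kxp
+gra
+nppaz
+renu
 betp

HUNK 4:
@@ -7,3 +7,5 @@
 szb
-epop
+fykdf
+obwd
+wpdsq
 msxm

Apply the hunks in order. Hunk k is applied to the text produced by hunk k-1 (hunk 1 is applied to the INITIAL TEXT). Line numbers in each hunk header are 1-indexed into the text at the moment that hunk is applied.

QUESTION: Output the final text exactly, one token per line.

Answer: eoi
sei
gra
nppaz
renu
betp
szb
fykdf
obwd
wpdsq
msxm
yhw
brdtd
mry
myn
gvm
cct

Derivation:
Hunk 1: at line 8 remove [cqof,rqbj,pmj] add [msxm,yhw,iivc] -> 14 lines: eoi sei bmsx xkw kxp betp szb epop msxm yhw iivc myn gvm cct
Hunk 2: at line 9 remove [iivc] add [brdtd,mry] -> 15 lines: eoi sei bmsx xkw kxp betp szb epop msxm yhw brdtd mry myn gvm cct
Hunk 3: at line 2 remove [bmsx,xkw,kxp] add [gra,nppaz,renu] -> 15 lines: eoi sei gra nppaz renu betp szb epop msxm yhw brdtd mry myn gvm cct
Hunk 4: at line 7 remove [epop] add [fykdf,obwd,wpdsq] -> 17 lines: eoi sei gra nppaz renu betp szb fykdf obwd wpdsq msxm yhw brdtd mry myn gvm cct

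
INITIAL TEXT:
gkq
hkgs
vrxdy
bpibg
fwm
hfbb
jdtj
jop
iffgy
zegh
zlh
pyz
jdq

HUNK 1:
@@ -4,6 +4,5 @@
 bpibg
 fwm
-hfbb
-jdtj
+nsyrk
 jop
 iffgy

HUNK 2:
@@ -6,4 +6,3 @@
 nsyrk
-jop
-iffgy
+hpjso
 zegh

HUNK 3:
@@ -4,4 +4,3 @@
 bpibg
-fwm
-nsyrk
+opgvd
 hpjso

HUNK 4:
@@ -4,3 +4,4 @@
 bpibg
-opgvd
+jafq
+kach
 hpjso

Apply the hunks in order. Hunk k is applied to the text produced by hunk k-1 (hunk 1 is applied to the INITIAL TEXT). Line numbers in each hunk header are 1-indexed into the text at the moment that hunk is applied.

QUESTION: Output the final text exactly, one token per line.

Answer: gkq
hkgs
vrxdy
bpibg
jafq
kach
hpjso
zegh
zlh
pyz
jdq

Derivation:
Hunk 1: at line 4 remove [hfbb,jdtj] add [nsyrk] -> 12 lines: gkq hkgs vrxdy bpibg fwm nsyrk jop iffgy zegh zlh pyz jdq
Hunk 2: at line 6 remove [jop,iffgy] add [hpjso] -> 11 lines: gkq hkgs vrxdy bpibg fwm nsyrk hpjso zegh zlh pyz jdq
Hunk 3: at line 4 remove [fwm,nsyrk] add [opgvd] -> 10 lines: gkq hkgs vrxdy bpibg opgvd hpjso zegh zlh pyz jdq
Hunk 4: at line 4 remove [opgvd] add [jafq,kach] -> 11 lines: gkq hkgs vrxdy bpibg jafq kach hpjso zegh zlh pyz jdq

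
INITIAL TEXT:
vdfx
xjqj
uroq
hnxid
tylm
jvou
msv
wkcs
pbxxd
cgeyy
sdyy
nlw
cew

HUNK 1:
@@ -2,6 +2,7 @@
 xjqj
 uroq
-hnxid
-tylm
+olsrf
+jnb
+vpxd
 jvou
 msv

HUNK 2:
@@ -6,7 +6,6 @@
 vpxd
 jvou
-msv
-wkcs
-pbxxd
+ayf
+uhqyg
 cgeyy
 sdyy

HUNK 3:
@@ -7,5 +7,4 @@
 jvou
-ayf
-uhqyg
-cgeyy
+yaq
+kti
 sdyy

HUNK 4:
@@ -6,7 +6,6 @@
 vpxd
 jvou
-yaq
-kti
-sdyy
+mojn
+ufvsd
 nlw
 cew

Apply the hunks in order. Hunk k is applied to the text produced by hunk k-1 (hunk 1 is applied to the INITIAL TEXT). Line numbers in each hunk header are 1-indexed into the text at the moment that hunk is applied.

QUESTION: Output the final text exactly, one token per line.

Hunk 1: at line 2 remove [hnxid,tylm] add [olsrf,jnb,vpxd] -> 14 lines: vdfx xjqj uroq olsrf jnb vpxd jvou msv wkcs pbxxd cgeyy sdyy nlw cew
Hunk 2: at line 6 remove [msv,wkcs,pbxxd] add [ayf,uhqyg] -> 13 lines: vdfx xjqj uroq olsrf jnb vpxd jvou ayf uhqyg cgeyy sdyy nlw cew
Hunk 3: at line 7 remove [ayf,uhqyg,cgeyy] add [yaq,kti] -> 12 lines: vdfx xjqj uroq olsrf jnb vpxd jvou yaq kti sdyy nlw cew
Hunk 4: at line 6 remove [yaq,kti,sdyy] add [mojn,ufvsd] -> 11 lines: vdfx xjqj uroq olsrf jnb vpxd jvou mojn ufvsd nlw cew

Answer: vdfx
xjqj
uroq
olsrf
jnb
vpxd
jvou
mojn
ufvsd
nlw
cew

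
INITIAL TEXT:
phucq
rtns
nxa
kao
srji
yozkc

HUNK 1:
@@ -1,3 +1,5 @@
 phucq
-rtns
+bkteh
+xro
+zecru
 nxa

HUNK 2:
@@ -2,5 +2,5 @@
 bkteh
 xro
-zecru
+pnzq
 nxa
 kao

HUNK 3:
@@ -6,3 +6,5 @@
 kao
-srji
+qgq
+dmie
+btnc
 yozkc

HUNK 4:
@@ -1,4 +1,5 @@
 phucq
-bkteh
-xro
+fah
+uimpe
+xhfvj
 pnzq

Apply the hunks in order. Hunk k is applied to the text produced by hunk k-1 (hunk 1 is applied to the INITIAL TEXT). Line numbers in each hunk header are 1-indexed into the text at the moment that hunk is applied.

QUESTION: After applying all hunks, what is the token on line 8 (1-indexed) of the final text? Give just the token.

Answer: qgq

Derivation:
Hunk 1: at line 1 remove [rtns] add [bkteh,xro,zecru] -> 8 lines: phucq bkteh xro zecru nxa kao srji yozkc
Hunk 2: at line 2 remove [zecru] add [pnzq] -> 8 lines: phucq bkteh xro pnzq nxa kao srji yozkc
Hunk 3: at line 6 remove [srji] add [qgq,dmie,btnc] -> 10 lines: phucq bkteh xro pnzq nxa kao qgq dmie btnc yozkc
Hunk 4: at line 1 remove [bkteh,xro] add [fah,uimpe,xhfvj] -> 11 lines: phucq fah uimpe xhfvj pnzq nxa kao qgq dmie btnc yozkc
Final line 8: qgq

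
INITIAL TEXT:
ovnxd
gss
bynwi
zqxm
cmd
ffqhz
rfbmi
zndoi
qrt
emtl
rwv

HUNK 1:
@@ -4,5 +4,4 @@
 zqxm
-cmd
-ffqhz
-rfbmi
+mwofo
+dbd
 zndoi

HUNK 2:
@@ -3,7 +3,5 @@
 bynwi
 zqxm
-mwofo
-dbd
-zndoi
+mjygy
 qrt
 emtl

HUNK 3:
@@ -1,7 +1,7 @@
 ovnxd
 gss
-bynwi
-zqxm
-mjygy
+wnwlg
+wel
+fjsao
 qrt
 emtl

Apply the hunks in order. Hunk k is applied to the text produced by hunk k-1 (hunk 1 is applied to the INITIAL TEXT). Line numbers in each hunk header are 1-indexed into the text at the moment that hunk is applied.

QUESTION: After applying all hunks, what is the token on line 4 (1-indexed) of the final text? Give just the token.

Hunk 1: at line 4 remove [cmd,ffqhz,rfbmi] add [mwofo,dbd] -> 10 lines: ovnxd gss bynwi zqxm mwofo dbd zndoi qrt emtl rwv
Hunk 2: at line 3 remove [mwofo,dbd,zndoi] add [mjygy] -> 8 lines: ovnxd gss bynwi zqxm mjygy qrt emtl rwv
Hunk 3: at line 1 remove [bynwi,zqxm,mjygy] add [wnwlg,wel,fjsao] -> 8 lines: ovnxd gss wnwlg wel fjsao qrt emtl rwv
Final line 4: wel

Answer: wel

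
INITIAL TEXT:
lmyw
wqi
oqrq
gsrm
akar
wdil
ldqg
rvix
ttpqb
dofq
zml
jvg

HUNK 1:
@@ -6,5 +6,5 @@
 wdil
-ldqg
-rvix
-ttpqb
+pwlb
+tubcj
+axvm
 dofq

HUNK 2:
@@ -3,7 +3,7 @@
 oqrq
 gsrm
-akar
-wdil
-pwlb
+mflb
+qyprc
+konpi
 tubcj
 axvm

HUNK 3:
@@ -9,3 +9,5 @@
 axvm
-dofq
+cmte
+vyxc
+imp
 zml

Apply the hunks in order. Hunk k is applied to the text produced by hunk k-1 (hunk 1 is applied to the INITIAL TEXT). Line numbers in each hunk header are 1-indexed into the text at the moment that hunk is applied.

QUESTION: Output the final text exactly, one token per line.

Answer: lmyw
wqi
oqrq
gsrm
mflb
qyprc
konpi
tubcj
axvm
cmte
vyxc
imp
zml
jvg

Derivation:
Hunk 1: at line 6 remove [ldqg,rvix,ttpqb] add [pwlb,tubcj,axvm] -> 12 lines: lmyw wqi oqrq gsrm akar wdil pwlb tubcj axvm dofq zml jvg
Hunk 2: at line 3 remove [akar,wdil,pwlb] add [mflb,qyprc,konpi] -> 12 lines: lmyw wqi oqrq gsrm mflb qyprc konpi tubcj axvm dofq zml jvg
Hunk 3: at line 9 remove [dofq] add [cmte,vyxc,imp] -> 14 lines: lmyw wqi oqrq gsrm mflb qyprc konpi tubcj axvm cmte vyxc imp zml jvg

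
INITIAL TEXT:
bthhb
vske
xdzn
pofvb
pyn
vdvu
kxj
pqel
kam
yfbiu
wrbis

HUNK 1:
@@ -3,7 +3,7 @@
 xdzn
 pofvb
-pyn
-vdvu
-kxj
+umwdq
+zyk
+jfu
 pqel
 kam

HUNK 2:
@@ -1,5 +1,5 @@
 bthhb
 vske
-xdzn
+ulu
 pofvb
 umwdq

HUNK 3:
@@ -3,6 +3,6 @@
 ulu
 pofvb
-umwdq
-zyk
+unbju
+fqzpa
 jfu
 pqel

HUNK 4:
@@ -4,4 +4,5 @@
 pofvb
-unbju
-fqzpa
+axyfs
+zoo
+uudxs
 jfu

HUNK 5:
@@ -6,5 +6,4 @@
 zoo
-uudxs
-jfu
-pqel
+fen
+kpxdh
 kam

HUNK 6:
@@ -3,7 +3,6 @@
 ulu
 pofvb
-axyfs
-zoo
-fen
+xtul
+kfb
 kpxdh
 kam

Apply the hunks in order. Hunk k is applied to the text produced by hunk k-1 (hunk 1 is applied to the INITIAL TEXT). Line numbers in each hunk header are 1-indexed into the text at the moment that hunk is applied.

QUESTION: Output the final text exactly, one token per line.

Answer: bthhb
vske
ulu
pofvb
xtul
kfb
kpxdh
kam
yfbiu
wrbis

Derivation:
Hunk 1: at line 3 remove [pyn,vdvu,kxj] add [umwdq,zyk,jfu] -> 11 lines: bthhb vske xdzn pofvb umwdq zyk jfu pqel kam yfbiu wrbis
Hunk 2: at line 1 remove [xdzn] add [ulu] -> 11 lines: bthhb vske ulu pofvb umwdq zyk jfu pqel kam yfbiu wrbis
Hunk 3: at line 3 remove [umwdq,zyk] add [unbju,fqzpa] -> 11 lines: bthhb vske ulu pofvb unbju fqzpa jfu pqel kam yfbiu wrbis
Hunk 4: at line 4 remove [unbju,fqzpa] add [axyfs,zoo,uudxs] -> 12 lines: bthhb vske ulu pofvb axyfs zoo uudxs jfu pqel kam yfbiu wrbis
Hunk 5: at line 6 remove [uudxs,jfu,pqel] add [fen,kpxdh] -> 11 lines: bthhb vske ulu pofvb axyfs zoo fen kpxdh kam yfbiu wrbis
Hunk 6: at line 3 remove [axyfs,zoo,fen] add [xtul,kfb] -> 10 lines: bthhb vske ulu pofvb xtul kfb kpxdh kam yfbiu wrbis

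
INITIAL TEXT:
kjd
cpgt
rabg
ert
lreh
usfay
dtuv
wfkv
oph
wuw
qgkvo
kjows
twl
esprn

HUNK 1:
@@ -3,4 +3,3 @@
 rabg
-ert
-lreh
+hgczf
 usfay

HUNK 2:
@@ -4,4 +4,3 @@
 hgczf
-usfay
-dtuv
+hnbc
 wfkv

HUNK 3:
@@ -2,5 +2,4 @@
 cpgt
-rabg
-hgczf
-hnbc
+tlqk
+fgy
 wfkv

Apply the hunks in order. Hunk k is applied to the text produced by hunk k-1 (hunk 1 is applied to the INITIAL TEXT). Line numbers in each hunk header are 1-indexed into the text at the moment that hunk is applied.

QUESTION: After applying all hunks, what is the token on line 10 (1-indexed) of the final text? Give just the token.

Hunk 1: at line 3 remove [ert,lreh] add [hgczf] -> 13 lines: kjd cpgt rabg hgczf usfay dtuv wfkv oph wuw qgkvo kjows twl esprn
Hunk 2: at line 4 remove [usfay,dtuv] add [hnbc] -> 12 lines: kjd cpgt rabg hgczf hnbc wfkv oph wuw qgkvo kjows twl esprn
Hunk 3: at line 2 remove [rabg,hgczf,hnbc] add [tlqk,fgy] -> 11 lines: kjd cpgt tlqk fgy wfkv oph wuw qgkvo kjows twl esprn
Final line 10: twl

Answer: twl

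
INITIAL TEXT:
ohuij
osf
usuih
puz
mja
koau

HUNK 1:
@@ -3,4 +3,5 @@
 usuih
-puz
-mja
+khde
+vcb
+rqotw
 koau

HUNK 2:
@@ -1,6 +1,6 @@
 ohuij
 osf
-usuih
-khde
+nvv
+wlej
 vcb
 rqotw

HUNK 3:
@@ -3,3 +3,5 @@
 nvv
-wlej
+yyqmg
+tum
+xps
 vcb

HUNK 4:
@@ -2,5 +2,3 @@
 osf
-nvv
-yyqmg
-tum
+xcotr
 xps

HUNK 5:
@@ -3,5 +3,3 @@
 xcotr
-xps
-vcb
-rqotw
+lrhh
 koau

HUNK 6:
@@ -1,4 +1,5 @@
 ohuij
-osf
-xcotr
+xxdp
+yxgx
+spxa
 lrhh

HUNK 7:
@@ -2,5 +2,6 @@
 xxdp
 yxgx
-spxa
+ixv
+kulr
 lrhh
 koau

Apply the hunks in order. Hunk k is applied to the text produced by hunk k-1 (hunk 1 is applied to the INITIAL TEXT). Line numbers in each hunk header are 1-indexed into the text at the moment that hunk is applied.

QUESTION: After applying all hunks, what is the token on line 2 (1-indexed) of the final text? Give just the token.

Hunk 1: at line 3 remove [puz,mja] add [khde,vcb,rqotw] -> 7 lines: ohuij osf usuih khde vcb rqotw koau
Hunk 2: at line 1 remove [usuih,khde] add [nvv,wlej] -> 7 lines: ohuij osf nvv wlej vcb rqotw koau
Hunk 3: at line 3 remove [wlej] add [yyqmg,tum,xps] -> 9 lines: ohuij osf nvv yyqmg tum xps vcb rqotw koau
Hunk 4: at line 2 remove [nvv,yyqmg,tum] add [xcotr] -> 7 lines: ohuij osf xcotr xps vcb rqotw koau
Hunk 5: at line 3 remove [xps,vcb,rqotw] add [lrhh] -> 5 lines: ohuij osf xcotr lrhh koau
Hunk 6: at line 1 remove [osf,xcotr] add [xxdp,yxgx,spxa] -> 6 lines: ohuij xxdp yxgx spxa lrhh koau
Hunk 7: at line 2 remove [spxa] add [ixv,kulr] -> 7 lines: ohuij xxdp yxgx ixv kulr lrhh koau
Final line 2: xxdp

Answer: xxdp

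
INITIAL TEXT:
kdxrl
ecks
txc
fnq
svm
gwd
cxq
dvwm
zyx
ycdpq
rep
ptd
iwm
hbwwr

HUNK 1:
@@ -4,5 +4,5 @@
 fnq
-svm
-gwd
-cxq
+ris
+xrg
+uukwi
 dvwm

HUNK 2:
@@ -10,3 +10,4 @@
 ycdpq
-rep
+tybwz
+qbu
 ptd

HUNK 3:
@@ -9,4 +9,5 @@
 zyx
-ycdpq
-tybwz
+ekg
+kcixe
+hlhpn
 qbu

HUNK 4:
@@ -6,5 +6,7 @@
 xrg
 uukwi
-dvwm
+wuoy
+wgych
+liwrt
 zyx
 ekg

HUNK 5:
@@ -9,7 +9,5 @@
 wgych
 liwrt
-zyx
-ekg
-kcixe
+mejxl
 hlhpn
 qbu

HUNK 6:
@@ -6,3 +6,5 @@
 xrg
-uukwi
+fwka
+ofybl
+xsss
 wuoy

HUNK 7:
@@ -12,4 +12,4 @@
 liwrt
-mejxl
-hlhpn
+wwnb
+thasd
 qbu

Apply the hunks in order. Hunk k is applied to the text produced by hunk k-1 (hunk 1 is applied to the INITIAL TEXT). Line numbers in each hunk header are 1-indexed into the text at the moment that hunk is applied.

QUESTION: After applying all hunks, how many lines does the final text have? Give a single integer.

Hunk 1: at line 4 remove [svm,gwd,cxq] add [ris,xrg,uukwi] -> 14 lines: kdxrl ecks txc fnq ris xrg uukwi dvwm zyx ycdpq rep ptd iwm hbwwr
Hunk 2: at line 10 remove [rep] add [tybwz,qbu] -> 15 lines: kdxrl ecks txc fnq ris xrg uukwi dvwm zyx ycdpq tybwz qbu ptd iwm hbwwr
Hunk 3: at line 9 remove [ycdpq,tybwz] add [ekg,kcixe,hlhpn] -> 16 lines: kdxrl ecks txc fnq ris xrg uukwi dvwm zyx ekg kcixe hlhpn qbu ptd iwm hbwwr
Hunk 4: at line 6 remove [dvwm] add [wuoy,wgych,liwrt] -> 18 lines: kdxrl ecks txc fnq ris xrg uukwi wuoy wgych liwrt zyx ekg kcixe hlhpn qbu ptd iwm hbwwr
Hunk 5: at line 9 remove [zyx,ekg,kcixe] add [mejxl] -> 16 lines: kdxrl ecks txc fnq ris xrg uukwi wuoy wgych liwrt mejxl hlhpn qbu ptd iwm hbwwr
Hunk 6: at line 6 remove [uukwi] add [fwka,ofybl,xsss] -> 18 lines: kdxrl ecks txc fnq ris xrg fwka ofybl xsss wuoy wgych liwrt mejxl hlhpn qbu ptd iwm hbwwr
Hunk 7: at line 12 remove [mejxl,hlhpn] add [wwnb,thasd] -> 18 lines: kdxrl ecks txc fnq ris xrg fwka ofybl xsss wuoy wgych liwrt wwnb thasd qbu ptd iwm hbwwr
Final line count: 18

Answer: 18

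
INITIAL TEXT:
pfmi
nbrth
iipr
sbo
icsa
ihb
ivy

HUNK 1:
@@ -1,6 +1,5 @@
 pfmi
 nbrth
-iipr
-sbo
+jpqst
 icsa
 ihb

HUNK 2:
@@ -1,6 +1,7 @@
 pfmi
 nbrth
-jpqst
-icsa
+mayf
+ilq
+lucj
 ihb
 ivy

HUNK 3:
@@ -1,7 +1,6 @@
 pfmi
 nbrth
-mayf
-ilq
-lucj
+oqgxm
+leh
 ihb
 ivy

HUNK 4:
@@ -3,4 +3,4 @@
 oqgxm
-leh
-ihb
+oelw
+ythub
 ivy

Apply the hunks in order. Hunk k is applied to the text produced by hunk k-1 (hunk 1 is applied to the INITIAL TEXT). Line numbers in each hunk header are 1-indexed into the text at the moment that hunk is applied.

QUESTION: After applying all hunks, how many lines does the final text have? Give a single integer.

Answer: 6

Derivation:
Hunk 1: at line 1 remove [iipr,sbo] add [jpqst] -> 6 lines: pfmi nbrth jpqst icsa ihb ivy
Hunk 2: at line 1 remove [jpqst,icsa] add [mayf,ilq,lucj] -> 7 lines: pfmi nbrth mayf ilq lucj ihb ivy
Hunk 3: at line 1 remove [mayf,ilq,lucj] add [oqgxm,leh] -> 6 lines: pfmi nbrth oqgxm leh ihb ivy
Hunk 4: at line 3 remove [leh,ihb] add [oelw,ythub] -> 6 lines: pfmi nbrth oqgxm oelw ythub ivy
Final line count: 6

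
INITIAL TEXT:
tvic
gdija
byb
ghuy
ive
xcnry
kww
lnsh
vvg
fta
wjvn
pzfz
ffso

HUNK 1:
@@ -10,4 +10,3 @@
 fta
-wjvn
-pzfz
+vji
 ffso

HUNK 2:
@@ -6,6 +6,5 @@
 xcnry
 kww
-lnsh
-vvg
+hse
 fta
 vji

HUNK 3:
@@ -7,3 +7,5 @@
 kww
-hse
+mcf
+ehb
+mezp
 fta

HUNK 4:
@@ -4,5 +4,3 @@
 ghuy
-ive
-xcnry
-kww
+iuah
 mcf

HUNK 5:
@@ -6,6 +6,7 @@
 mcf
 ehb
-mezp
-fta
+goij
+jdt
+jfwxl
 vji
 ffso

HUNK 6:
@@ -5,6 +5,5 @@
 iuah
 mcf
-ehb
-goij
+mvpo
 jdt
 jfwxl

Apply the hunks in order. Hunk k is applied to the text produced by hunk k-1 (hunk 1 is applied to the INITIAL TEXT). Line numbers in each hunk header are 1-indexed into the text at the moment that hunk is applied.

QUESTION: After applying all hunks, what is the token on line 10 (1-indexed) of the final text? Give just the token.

Hunk 1: at line 10 remove [wjvn,pzfz] add [vji] -> 12 lines: tvic gdija byb ghuy ive xcnry kww lnsh vvg fta vji ffso
Hunk 2: at line 6 remove [lnsh,vvg] add [hse] -> 11 lines: tvic gdija byb ghuy ive xcnry kww hse fta vji ffso
Hunk 3: at line 7 remove [hse] add [mcf,ehb,mezp] -> 13 lines: tvic gdija byb ghuy ive xcnry kww mcf ehb mezp fta vji ffso
Hunk 4: at line 4 remove [ive,xcnry,kww] add [iuah] -> 11 lines: tvic gdija byb ghuy iuah mcf ehb mezp fta vji ffso
Hunk 5: at line 6 remove [mezp,fta] add [goij,jdt,jfwxl] -> 12 lines: tvic gdija byb ghuy iuah mcf ehb goij jdt jfwxl vji ffso
Hunk 6: at line 5 remove [ehb,goij] add [mvpo] -> 11 lines: tvic gdija byb ghuy iuah mcf mvpo jdt jfwxl vji ffso
Final line 10: vji

Answer: vji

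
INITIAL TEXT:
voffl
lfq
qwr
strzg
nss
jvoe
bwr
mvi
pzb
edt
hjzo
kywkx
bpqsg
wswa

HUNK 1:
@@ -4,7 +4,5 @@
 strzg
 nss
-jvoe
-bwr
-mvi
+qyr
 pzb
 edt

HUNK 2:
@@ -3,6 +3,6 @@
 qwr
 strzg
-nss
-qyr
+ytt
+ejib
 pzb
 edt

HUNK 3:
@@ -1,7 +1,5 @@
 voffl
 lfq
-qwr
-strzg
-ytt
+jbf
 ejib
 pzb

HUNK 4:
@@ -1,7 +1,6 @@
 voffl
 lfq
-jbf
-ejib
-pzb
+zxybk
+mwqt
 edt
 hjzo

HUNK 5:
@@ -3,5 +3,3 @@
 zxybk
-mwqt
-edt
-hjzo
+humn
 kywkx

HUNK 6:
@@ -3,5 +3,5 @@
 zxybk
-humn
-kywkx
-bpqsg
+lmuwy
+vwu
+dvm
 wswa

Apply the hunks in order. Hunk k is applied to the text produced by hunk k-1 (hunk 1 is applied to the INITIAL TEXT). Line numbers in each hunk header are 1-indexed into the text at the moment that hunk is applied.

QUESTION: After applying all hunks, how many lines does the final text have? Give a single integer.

Answer: 7

Derivation:
Hunk 1: at line 4 remove [jvoe,bwr,mvi] add [qyr] -> 12 lines: voffl lfq qwr strzg nss qyr pzb edt hjzo kywkx bpqsg wswa
Hunk 2: at line 3 remove [nss,qyr] add [ytt,ejib] -> 12 lines: voffl lfq qwr strzg ytt ejib pzb edt hjzo kywkx bpqsg wswa
Hunk 3: at line 1 remove [qwr,strzg,ytt] add [jbf] -> 10 lines: voffl lfq jbf ejib pzb edt hjzo kywkx bpqsg wswa
Hunk 4: at line 1 remove [jbf,ejib,pzb] add [zxybk,mwqt] -> 9 lines: voffl lfq zxybk mwqt edt hjzo kywkx bpqsg wswa
Hunk 5: at line 3 remove [mwqt,edt,hjzo] add [humn] -> 7 lines: voffl lfq zxybk humn kywkx bpqsg wswa
Hunk 6: at line 3 remove [humn,kywkx,bpqsg] add [lmuwy,vwu,dvm] -> 7 lines: voffl lfq zxybk lmuwy vwu dvm wswa
Final line count: 7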